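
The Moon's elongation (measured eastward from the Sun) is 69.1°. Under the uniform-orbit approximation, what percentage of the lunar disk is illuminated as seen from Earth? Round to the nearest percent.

32%

cos 69.1° = 0.357, so f = (1 − 0.357)/2 = 0.322, i.e. 32%.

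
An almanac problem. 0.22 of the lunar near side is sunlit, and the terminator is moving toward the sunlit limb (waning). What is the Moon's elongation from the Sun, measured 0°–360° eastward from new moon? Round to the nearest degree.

From f = (1 − cos θ)/2: cos θ = 1 − 2×0.22 = 0.560; arccos → 55.9°.
A waning Moon lies in 180°–360°, so θ = 360° − 55.9° = 304.1°.

304°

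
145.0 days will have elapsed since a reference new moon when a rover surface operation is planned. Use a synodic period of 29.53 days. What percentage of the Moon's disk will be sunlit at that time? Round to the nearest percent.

Reduce mod P: 145.0 − 4×29.53 = 26.88 d into the current lunation.
The Moon has covered 26.88/29.53 of its cycle, so θ ≈ 360° × 26.88/29.53 = 327.7°.
cos 327.7° = 0.845, so f = (1 − 0.845)/2 = 0.077, so 8%.

8%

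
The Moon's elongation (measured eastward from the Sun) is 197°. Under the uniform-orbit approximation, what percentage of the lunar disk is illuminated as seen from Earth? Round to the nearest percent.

cos 197° = (-0.956), so f = (1 − (-0.956))/2 = 0.978, i.e. 98%.

98%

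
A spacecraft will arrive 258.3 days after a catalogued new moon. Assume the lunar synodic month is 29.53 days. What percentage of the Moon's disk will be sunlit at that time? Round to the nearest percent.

258.3/29.53 = 8.747 lunations, so 8 complete cycles and 22.06 d into the next.
The Moon has covered 22.06/29.53 of its cycle, so θ ≈ 360° × 22.06/29.53 = 268.9°.
cos 268.9° = (-0.019), so f = (1 − (-0.019))/2 = 0.509, so 51%.

51%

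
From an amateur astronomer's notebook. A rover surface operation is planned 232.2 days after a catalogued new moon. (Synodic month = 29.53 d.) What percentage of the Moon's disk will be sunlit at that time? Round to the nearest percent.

232.2/29.53 = 7.863 lunations, so 7 complete cycles and 25.49 d into the next.
The Moon has covered 25.49/29.53 of its cycle, so θ ≈ 360° × 25.49/29.53 = 310.7°.
Illuminated fraction = (1 − cos 310.7°)/2 = (1 − 0.653)/2 ≈ 0.174, so 17%.

17%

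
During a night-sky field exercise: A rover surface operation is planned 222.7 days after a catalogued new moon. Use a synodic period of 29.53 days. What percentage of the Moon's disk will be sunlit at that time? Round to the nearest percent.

98%

Reduce mod P: 222.7 − 7×29.53 = 15.99 d into the current lunation.
The Moon has covered 15.99/29.53 of its cycle, so θ ≈ 360° × 15.99/29.53 = 194.9°.
With cos θ = (-0.966), the lit fraction is (1 − (-0.966))/2 ≈ 0.983, so 98%.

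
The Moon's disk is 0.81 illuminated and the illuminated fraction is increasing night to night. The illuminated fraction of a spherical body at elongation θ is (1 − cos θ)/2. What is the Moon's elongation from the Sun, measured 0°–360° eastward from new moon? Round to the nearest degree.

From f = (1 − cos θ)/2: cos θ = 1 − 2×0.81 = -0.620; arccos → 128.3°.
The Moon is waxing (0°–180°), so θ = 128.3° directly.

128°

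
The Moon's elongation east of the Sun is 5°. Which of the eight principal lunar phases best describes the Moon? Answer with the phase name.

5° lies in the new moon sector of the 8-phase cycle.

new moon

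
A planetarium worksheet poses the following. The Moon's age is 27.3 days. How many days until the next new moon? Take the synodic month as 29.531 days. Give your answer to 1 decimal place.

2.2 days

The next new moon completes the synodic month: 29.531 − 27.3 = 2.231 days.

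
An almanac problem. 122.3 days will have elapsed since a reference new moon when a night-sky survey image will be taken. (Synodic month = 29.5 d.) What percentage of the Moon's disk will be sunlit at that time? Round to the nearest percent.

122.3 d spans 4 complete synodic months (4 × 29.5 = 118.00 d) plus 4.30 d.
The Moon has covered 4.30/29.5 of its cycle, so θ ≈ 360° × 4.30/29.5 = 52.5°.
cos 52.5° = 0.609, so f = (1 − 0.609)/2 = 0.195, so 20%.

20%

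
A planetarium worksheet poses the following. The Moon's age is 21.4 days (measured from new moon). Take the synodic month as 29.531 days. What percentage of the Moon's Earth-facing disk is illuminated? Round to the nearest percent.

58%

Phase angle: θ = 360°·(21.4 d)/(29.531 d) = 260.9°.
cos 260.9° = (-0.159), so f = (1 − (-0.159))/2 = 0.579, so 58%.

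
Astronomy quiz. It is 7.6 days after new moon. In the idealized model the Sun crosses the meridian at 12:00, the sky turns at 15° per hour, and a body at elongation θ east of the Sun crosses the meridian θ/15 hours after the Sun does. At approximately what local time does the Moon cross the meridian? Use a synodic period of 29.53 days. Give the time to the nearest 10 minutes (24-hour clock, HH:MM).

18:10

Elongation θ = 360° × 7.6/29.53 ≈ 92.7°.
The Moon trails the Sun by θ/15 = 92.7/15 ≈ 6.18 hours.
12:00 + 6.177 h ≈ 18:11 → 18:10 to the nearest ten minutes.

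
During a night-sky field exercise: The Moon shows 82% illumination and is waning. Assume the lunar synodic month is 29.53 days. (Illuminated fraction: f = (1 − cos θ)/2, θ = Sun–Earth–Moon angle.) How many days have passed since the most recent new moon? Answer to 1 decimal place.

18.9 days

From f = (1 − cos θ)/2: cos θ = 1 − 2×0.82 = -0.640; arccos → 129.8°.
Since the Moon is past full (waning), take the reflex angle: θ = 360° − 129.8° = 230.2°.
At 360°/29.53 d per day, 230.2° corresponds to 18.88 days.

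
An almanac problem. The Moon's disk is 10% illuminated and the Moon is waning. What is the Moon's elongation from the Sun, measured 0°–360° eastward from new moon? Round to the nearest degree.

Invert f = (1 − cos θ)/2 to get cos θ = 1 − 2(0.10) = 0.800, hence θ₀ = arccos 0.800 = 36.9°.
A waning Moon lies in 180°–360°, so θ = 360° − 36.9° = 323.1°.

323°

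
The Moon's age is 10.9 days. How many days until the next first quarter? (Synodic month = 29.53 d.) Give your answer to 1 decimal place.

26.0 days

First quarter occurs at elongation 90°, i.e. at age 29.53 × 90/360 = 7.383 d.
Already past this cycle's first quarter; the next is at 7.383 + 29.53 = 36.913 d, so 36.913 − 10.9 = 26.013 days.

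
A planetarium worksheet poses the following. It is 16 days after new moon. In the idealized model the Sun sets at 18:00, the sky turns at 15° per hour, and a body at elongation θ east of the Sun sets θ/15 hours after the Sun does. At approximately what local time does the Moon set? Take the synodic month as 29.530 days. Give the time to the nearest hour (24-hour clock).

07:00

The Moon has covered 16/29.530 of its cycle, so θ ≈ 360° × 16/29.530 = 195.1°.
At 15° of sky rotation per hour, 195.1° corresponds to a 13.00 h lag.
18:00 + 13.00 h ≈ 07:00 → 07:00 to the nearest hour.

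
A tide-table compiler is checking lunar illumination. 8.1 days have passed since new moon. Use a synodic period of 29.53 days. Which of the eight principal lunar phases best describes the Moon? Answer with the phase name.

first quarter

At 8.1/29.53 of the cycle, θ ≈ 99° — the first quarter range.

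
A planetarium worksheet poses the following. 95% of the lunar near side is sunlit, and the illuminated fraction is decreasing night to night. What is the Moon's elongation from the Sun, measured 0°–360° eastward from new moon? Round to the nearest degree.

206°

Invert f = (1 − cos θ)/2 to get cos θ = 1 − 2(0.95) = -0.900, hence θ₀ = arccos -0.900 = 154.2°.
A waning Moon lies in 180°–360°, so θ = 360° − 154.2° = 205.8°.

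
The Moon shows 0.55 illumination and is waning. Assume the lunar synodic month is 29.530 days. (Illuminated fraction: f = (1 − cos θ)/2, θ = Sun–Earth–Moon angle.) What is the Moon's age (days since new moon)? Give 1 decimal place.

21.7 days

Invert f = (1 − cos θ)/2 to get cos θ = 1 − 2(0.55) = -0.100, hence θ₀ = arccos -0.100 = 95.7°.
A waning Moon lies in 180°–360°, so θ = 360° − 95.7° = 264.3°.
At 360°/29.530 d per day, 264.3° corresponds to 21.68 days.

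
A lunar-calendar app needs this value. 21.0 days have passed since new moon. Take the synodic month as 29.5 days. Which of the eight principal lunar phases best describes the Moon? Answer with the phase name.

At 21.0/29.5 of the cycle, θ ≈ 256° — the last quarter range.

last quarter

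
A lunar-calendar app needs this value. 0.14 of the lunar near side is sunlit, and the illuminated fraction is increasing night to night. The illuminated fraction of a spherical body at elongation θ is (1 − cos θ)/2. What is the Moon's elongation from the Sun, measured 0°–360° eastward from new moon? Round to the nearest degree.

44°

From f = (1 − cos θ)/2: cos θ = 1 − 2×0.14 = 0.720; arccos → 43.9°.
Before full moon the principal value applies: θ = 43.9°.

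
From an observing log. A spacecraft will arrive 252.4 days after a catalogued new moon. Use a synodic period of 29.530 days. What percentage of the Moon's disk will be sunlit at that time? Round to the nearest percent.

252.4 d spans 8 complete synodic months (8 × 29.530 = 236.24 d) plus 16.16 d.
The Moon has covered 16.16/29.530 of its cycle, so θ ≈ 360° × 16.16/29.530 = 197.0°.
cos 197.0° = (-0.956), so f = (1 − (-0.956))/2 = 0.978, so 98%.

98%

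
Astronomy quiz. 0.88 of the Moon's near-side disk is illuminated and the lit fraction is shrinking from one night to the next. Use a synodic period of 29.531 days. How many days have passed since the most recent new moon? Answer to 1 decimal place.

Invert f = (1 − cos θ)/2 to get cos θ = 1 − 2(0.88) = -0.760, hence θ₀ = arccos -0.760 = 139.5°.
A waning Moon lies in 180°–360°, so θ = 360° − 139.5° = 220.5°.
Age = 29.531 × 220.5°/360° ≈ 18.09 days.

18.1 days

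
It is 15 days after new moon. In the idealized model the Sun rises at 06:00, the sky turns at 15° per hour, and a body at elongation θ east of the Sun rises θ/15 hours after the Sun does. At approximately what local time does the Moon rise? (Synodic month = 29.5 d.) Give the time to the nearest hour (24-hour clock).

18:00

Elongation θ = 360° × 15/29.5 ≈ 183.1°.
The Moon trails the Sun by θ/15 = 183.1/15 ≈ 12.20 hours.
06:00 + 12.20 h ≈ 18:12 → 18:00 to the nearest hour.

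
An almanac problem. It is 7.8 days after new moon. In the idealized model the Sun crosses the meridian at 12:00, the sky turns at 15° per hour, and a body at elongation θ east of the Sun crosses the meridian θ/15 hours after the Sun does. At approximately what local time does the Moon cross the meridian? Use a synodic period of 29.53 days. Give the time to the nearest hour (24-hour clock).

The Moon has covered 7.8/29.53 of its cycle, so θ ≈ 360° × 7.8/29.53 = 95.1°.
At 15° of sky rotation per hour, 95.1° corresponds to a 6.34 h lag.
12:00 + 6.34 h ≈ 18:20 → 18:00 to the nearest hour.

18:00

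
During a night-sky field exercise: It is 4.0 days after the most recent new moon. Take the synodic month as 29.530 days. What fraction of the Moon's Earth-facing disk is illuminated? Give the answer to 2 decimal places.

The Moon has covered 4.0/29.530 of its cycle, so θ ≈ 360° × 4.0/29.530 = 48.8°.
Illuminated fraction = (1 − cos 48.8°)/2 = (1 − 0.659)/2 ≈ 0.170.

0.17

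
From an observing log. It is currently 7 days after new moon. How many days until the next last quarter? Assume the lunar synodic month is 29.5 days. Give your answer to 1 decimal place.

15.1 days

Last quarter occurs at elongation 270°, i.e. at age 29.5 × 270/360 = 22.125 d.
That is 22.125 − 7 = 15.125 days ahead.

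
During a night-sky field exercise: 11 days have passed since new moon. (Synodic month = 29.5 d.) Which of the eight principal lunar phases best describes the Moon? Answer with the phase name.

waxing gibbous

At 11/29.5 of the cycle, θ ≈ 134° — the waxing gibbous range.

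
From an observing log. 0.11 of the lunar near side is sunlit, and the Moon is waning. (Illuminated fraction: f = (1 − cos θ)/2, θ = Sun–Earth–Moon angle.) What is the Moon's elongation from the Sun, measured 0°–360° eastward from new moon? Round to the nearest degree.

321°

cos θ = 1 − 2f = 0.780, giving a principal value of 38.7°.
Waning ⇒ past full, so θ = 360° − 38.7° = 321.3°.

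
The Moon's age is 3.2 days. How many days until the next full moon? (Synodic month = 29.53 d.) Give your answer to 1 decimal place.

11.6 days

Full moon occurs at elongation 180°, i.e. at age 29.53 × 180/360 = 14.765 d.
So 11.565 days remain (14.765 − 3.2).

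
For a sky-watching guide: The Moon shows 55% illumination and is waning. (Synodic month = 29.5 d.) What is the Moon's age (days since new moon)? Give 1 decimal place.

21.7 days

Invert f = (1 − cos θ)/2 to get cos θ = 1 − 2(0.55) = -0.100, hence θ₀ = arccos -0.100 = 95.7°.
Waning ⇒ past full, so θ = 360° − 95.7° = 264.3°.
That fraction of the synodic month is 264.3/360 × 29.5 d ≈ 21.65 d.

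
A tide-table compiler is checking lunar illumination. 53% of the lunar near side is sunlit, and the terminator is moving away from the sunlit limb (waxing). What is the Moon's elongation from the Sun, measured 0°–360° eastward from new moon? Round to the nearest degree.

93°

cos θ = 1 − 2f = -0.060, giving a principal value of 93.4°.
The Moon is waxing (0°–180°), so θ = 93.4° directly.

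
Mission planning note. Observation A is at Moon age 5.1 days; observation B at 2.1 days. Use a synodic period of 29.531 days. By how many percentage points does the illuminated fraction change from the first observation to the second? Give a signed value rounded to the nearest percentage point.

θ₁ = 360° × 5.1/29.531 = 62.2°, f₁ = (1 − cos θ₁)/2 = 0.267.
θ₂ = 360° × 2.1/29.531 = 25.6°, f₂ = (1 − cos θ₂)/2 = 0.049.
Change = f₂ − f₁ = -0.218 → -22 percentage points.

-22 percentage points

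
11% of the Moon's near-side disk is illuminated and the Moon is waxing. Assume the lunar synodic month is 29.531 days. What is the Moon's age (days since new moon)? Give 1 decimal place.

3.2 days

Invert f = (1 − cos θ)/2 to get cos θ = 1 − 2(0.11) = 0.780, hence θ₀ = arccos 0.780 = 38.7°.
Before full moon the principal value applies: θ = 38.7°.
That fraction of the synodic month is 38.7/360 × 29.531 d ≈ 3.18 d.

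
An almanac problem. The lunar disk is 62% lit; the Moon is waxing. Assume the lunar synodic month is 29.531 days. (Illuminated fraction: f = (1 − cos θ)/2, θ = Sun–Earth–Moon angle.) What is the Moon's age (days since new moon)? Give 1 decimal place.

8.5 days

cos θ = 1 − 2f = -0.240, giving a principal value of 103.9°.
Waxing ⇒ before full, so θ = 103.9°.
Age = 29.531 × 103.9°/360° ≈ 8.52 days.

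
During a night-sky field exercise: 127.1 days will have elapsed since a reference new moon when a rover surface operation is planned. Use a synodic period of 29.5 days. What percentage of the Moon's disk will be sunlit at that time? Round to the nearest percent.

68%

Reduce mod P: 127.1 − 4×29.5 = 9.10 d into the current lunation.
Elongation θ = 360° × 9.10/29.5 ≈ 111.1°.
cos 111.1° = (-0.359), so f = (1 − (-0.359))/2 = 0.680, so 68%.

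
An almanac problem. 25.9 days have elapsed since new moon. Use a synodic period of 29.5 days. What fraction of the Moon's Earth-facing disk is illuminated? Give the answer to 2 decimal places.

The Moon has covered 25.9/29.5 of its cycle, so θ ≈ 360° × 25.9/29.5 = 316.1°.
With cos θ = 0.720, the lit fraction is (1 − 0.720)/2 ≈ 0.140.

0.14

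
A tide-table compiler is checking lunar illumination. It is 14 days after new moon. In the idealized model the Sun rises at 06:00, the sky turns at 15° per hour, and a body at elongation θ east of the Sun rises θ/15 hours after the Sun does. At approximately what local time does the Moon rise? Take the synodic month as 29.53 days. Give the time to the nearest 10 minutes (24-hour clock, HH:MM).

Phase angle: θ = 360°·(14 d)/(29.53 d) = 170.7°.
At 15° of sky rotation per hour, 170.7° corresponds to a 11.38 h lag.
06:00 + 11.378 h ≈ 17:23 → 17:20 to the nearest ten minutes.

17:20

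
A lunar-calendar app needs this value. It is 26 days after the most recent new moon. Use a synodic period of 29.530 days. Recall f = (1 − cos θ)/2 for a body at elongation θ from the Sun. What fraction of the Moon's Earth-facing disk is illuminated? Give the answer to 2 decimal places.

0.13

The Moon has covered 26/29.530 of its cycle, so θ ≈ 360° × 26/29.530 = 317.0°.
With cos θ = 0.731, the lit fraction is (1 − 0.731)/2 ≈ 0.135.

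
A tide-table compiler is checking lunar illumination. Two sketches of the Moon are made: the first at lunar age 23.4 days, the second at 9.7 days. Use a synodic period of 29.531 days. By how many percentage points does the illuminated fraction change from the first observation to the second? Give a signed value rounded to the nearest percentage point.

First observation: θ = 360°·23.4/29.531 = 285.3°, so f = 0.368.
Second observation: θ = 118.2°, f = 0.737.
Δf = 0.737 − 0.368 = +0.368, i.e. +37 pp.

+37 pp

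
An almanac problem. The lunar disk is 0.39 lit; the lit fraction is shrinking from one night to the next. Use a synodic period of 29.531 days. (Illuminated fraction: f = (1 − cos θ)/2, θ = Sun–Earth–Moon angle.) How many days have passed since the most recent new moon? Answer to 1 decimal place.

23.2 days

From f = (1 − cos θ)/2: cos θ = 1 − 2×0.39 = 0.220; arccos → 77.3°.
A waning Moon lies in 180°–360°, so θ = 360° − 77.3° = 282.7°.
At 360°/29.531 d per day, 282.7° corresponds to 23.19 days.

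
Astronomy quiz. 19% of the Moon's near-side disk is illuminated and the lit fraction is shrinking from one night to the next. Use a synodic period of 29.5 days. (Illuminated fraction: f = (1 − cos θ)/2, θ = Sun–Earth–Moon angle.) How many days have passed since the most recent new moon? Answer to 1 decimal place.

25.3 days

cos θ = 1 − 2f = 0.620, giving a principal value of 51.7°.
Waning ⇒ past full, so θ = 360° − 51.7° = 308.3°.
At 360°/29.5 d per day, 308.3° corresponds to 25.26 days.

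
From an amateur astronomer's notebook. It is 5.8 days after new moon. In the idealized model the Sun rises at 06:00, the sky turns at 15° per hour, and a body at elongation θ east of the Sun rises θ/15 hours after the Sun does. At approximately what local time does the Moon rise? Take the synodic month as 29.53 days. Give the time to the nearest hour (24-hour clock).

11:00

Elongation θ = 360° × 5.8/29.53 ≈ 70.7°.
The Moon trails the Sun by θ/15 = 70.7/15 ≈ 4.71 hours.
06:00 + 4.71 h ≈ 10:43 → 11:00 to the nearest hour.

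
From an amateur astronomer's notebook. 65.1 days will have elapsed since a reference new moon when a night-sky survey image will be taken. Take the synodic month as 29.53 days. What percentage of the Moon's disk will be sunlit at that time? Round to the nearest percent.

65.1/29.53 = 2.205 lunations, so 2 complete cycles and 6.04 d into the next.
The Moon has covered 6.04/29.53 of its cycle, so θ ≈ 360° × 6.04/29.53 = 73.6°.
cos 73.6° = 0.282, so f = (1 − 0.282)/2 = 0.359, so 36%.

36%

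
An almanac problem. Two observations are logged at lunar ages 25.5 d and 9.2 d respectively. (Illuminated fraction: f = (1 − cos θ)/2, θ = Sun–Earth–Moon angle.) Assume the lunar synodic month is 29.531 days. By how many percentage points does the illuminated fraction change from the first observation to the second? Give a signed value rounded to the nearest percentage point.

+52 percentage points

θ₁ = 360° × 25.5/29.531 = 310.9°, f₁ = (1 − cos θ₁)/2 = 0.173.
θ₂ = 360° × 9.2/29.531 = 112.2°, f₂ = (1 − cos θ₂)/2 = 0.689.
Change = f₂ − f₁ = +0.516 → +52 percentage points.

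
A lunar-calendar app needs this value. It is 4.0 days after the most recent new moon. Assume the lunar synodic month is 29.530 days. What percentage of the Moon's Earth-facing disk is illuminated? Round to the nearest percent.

17%

Elongation θ = 360° × 4.0/29.530 ≈ 48.8°.
With cos θ = 0.659, the lit fraction is (1 − 0.659)/2 ≈ 0.170, so 17%.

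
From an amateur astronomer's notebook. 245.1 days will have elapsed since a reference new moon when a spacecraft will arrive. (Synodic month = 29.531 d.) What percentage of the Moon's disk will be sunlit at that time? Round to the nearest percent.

245.1/29.531 = 8.300 lunations, so 8 complete cycles and 8.85 d into the next.
Elongation θ = 360° × 8.85/29.531 ≈ 107.9°.
With cos θ = (-0.308), the lit fraction is (1 − (-0.308))/2 ≈ 0.654, so 65%.

65%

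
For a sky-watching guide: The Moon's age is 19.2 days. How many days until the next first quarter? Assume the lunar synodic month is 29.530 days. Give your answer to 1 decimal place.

First quarter occurs at elongation 90°, i.e. at age 29.530 × 90/360 = 7.383 d.
This lunation's first quarter (7.383 d) has passed, so add one period: 36.913 − 19.2 = 17.713 days.

17.7 days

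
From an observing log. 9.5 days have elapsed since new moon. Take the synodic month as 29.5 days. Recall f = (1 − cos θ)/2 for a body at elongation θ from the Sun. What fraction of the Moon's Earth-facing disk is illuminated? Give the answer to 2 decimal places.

Elongation θ = 360° × 9.5/29.5 ≈ 115.9°.
Illuminated fraction = (1 − cos 115.9°)/2 = (1 − (-0.437))/2 ≈ 0.719.

0.72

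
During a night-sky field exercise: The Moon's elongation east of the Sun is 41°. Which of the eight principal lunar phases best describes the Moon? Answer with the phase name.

41° lies in the waxing crescent sector of the 8-phase cycle.

waxing crescent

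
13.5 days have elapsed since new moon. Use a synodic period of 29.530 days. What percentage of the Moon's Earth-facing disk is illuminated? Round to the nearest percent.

98%

Phase angle: θ = 360°·(13.5 d)/(29.530 d) = 164.6°.
cos 164.6° = (-0.964), so f = (1 − (-0.964))/2 = 0.982, so 98%.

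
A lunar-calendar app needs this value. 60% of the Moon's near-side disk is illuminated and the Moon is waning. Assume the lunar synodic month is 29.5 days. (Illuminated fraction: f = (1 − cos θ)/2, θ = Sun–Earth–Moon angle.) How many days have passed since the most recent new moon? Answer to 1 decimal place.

From f = (1 − cos θ)/2: cos θ = 1 − 2×0.60 = -0.200; arccos → 101.5°.
A waning Moon lies in 180°–360°, so θ = 360° − 101.5° = 258.5°.
Age = 29.5 × 258.5°/360° ≈ 21.18 days.

21.2 days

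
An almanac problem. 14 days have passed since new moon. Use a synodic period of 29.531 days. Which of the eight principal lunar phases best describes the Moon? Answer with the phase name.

At 14/29.531 of the cycle, θ ≈ 171° — the full moon range.

full moon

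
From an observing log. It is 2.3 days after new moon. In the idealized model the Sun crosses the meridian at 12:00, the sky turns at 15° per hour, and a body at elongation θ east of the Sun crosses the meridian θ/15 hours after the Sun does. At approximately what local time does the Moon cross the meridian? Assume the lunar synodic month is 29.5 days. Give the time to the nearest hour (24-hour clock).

14:00

The Moon has covered 2.3/29.5 of its cycle, so θ ≈ 360° × 2.3/29.5 = 28.1°.
The Moon trails the Sun by θ/15 = 28.1/15 ≈ 1.87 hours.
12:00 + 1.87 h ≈ 13:52 → 14:00 to the nearest hour.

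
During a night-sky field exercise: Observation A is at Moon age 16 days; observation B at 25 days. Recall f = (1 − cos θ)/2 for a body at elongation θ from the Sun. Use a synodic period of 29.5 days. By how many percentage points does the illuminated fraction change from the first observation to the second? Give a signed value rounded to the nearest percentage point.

θ₁ = 360° × 16/29.5 = 195.3°, f₁ = (1 − cos θ₁)/2 = 0.982.
θ₂ = 360° × 25/29.5 = 305.1°, f₂ = (1 − cos θ₂)/2 = 0.213.
Change = f₂ − f₁ = -0.770 → -77 percentage points.

-77 pp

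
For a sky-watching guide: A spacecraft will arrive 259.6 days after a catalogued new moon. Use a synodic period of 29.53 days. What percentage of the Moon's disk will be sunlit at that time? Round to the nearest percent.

259.6/29.53 = 8.791 lunations, so 8 complete cycles and 23.36 d into the next.
Elongation θ = 360° × 23.36/29.53 ≈ 284.8°.
cos 284.8° = 0.255, so f = (1 − 0.255)/2 = 0.372, so 37%.

37%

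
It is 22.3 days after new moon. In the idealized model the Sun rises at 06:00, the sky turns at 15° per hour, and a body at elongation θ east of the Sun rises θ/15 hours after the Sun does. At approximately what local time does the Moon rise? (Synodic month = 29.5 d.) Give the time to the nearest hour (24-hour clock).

00:00

Elongation θ = 360° × 22.3/29.5 ≈ 272.1°.
At 15° of sky rotation per hour, 272.1° corresponds to a 18.14 h lag.
06:00 + 18.14 h ≈ 00:09 → 00:00 to the nearest hour.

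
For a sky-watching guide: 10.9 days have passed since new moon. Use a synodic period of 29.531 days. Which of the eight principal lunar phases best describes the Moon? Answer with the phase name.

θ ≈ 360° × 10.9/29.531 = 133°, which falls in the waxing gibbous sector.

waxing gibbous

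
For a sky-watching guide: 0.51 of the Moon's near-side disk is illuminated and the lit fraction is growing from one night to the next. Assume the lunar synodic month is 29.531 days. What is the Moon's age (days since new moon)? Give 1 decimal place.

7.5 days

From f = (1 − cos θ)/2: cos θ = 1 − 2×0.51 = -0.020; arccos → 91.1°.
The Moon is waxing (0°–180°), so θ = 91.1° directly.
Age = 29.531 × 91.1°/360° ≈ 7.48 days.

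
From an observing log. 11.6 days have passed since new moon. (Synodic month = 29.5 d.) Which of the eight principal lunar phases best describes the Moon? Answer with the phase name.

waxing gibbous

θ ≈ 360° × 11.6/29.5 = 142°, which falls in the waxing gibbous sector.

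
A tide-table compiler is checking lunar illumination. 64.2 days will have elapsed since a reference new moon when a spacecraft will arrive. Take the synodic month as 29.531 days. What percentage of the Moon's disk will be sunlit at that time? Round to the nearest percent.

64.2/29.531 = 2.174 lunations, so 2 complete cycles and 5.14 d into the next.
The Moon has covered 5.14/29.531 of its cycle, so θ ≈ 360° × 5.14/29.531 = 62.6°.
cos 62.6° = 0.460, so f = (1 − 0.460)/2 = 0.270, so 27%.

27%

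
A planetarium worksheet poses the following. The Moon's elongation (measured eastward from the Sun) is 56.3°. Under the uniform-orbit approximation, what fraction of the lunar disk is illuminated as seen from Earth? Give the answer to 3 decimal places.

0.223

cos 56.3° = 0.555, so f = (1 − 0.555)/2 = 0.223.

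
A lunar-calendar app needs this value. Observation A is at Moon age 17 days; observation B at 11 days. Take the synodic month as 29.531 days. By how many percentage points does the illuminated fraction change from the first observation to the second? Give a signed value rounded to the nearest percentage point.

-10 percentage points

θ₁ = 360° × 17/29.531 = 207.2°, f₁ = (1 − cos θ₁)/2 = 0.945.
θ₂ = 360° × 11/29.531 = 134.1°, f₂ = (1 − cos θ₂)/2 = 0.848.
Change = f₂ − f₁ = -0.097 → -10 percentage points.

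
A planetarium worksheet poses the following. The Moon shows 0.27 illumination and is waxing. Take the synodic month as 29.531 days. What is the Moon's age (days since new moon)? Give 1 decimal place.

From f = (1 − cos θ)/2: cos θ = 1 − 2×0.27 = 0.460; arccos → 62.6°.
The Moon is waxing (0°–180°), so θ = 62.6° directly.
Age = 29.531 × 62.6°/360° ≈ 5.14 days.

5.1 days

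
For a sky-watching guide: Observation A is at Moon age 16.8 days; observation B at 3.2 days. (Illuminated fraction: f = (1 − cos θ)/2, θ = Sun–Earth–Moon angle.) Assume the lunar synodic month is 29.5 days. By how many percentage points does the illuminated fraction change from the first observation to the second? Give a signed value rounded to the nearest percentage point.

θ₁ = 360° × 16.8/29.5 = 205.0°, f₁ = (1 − cos θ₁)/2 = 0.953.
θ₂ = 360° × 3.2/29.5 = 39.1°, f₂ = (1 − cos θ₂)/2 = 0.112.
Change = f₂ − f₁ = -0.841 → -84 percentage points.

-84 pp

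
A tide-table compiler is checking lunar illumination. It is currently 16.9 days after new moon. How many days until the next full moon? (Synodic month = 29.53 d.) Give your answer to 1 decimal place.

Full moon is 0.5 of the way through the cycle: age 0.5 × 29.53 = 14.765 d.
This lunation's full moon (14.765 d) has passed, so add one period: 44.295 − 16.9 = 27.395 days.

27.4 days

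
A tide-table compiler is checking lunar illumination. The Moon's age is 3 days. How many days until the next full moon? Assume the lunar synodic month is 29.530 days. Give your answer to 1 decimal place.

11.8 days

Full moon occurs at elongation 180°, i.e. at age 29.530 × 180/360 = 14.765 d.
That is 14.765 − 3 = 11.765 days ahead.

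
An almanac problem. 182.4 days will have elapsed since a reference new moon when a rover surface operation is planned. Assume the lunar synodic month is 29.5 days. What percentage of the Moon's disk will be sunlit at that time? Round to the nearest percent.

Reduce mod P: 182.4 − 6×29.5 = 5.40 d into the current lunation.
Phase angle: θ = 360°·(5.40 d)/(29.5 d) = 65.9°.
With cos θ = 0.408, the lit fraction is (1 − 0.408)/2 ≈ 0.296, so 30%.

30%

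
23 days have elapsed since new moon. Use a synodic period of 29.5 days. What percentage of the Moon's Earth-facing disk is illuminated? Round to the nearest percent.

41%

Elongation θ = 360° × 23/29.5 ≈ 280.7°.
Illuminated fraction = (1 − cos 280.7°)/2 = (1 − 0.185)/2 ≈ 0.407, so 41%.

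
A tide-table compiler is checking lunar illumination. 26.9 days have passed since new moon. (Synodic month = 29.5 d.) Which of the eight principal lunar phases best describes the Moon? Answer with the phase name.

waning crescent

θ ≈ 360° × 26.9/29.5 = 328°, which falls in the waning crescent sector.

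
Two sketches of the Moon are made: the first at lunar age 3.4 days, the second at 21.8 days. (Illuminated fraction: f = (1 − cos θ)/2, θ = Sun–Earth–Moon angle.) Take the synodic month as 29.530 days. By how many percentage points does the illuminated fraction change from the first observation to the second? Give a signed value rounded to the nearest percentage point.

+41 pp

First observation: θ = 360°·3.4/29.530 = 41.4°, so f = 0.125.
Second observation: θ = 265.8°, f = 0.537.
Δf = 0.537 − 0.125 = +0.412, i.e. +41 pp.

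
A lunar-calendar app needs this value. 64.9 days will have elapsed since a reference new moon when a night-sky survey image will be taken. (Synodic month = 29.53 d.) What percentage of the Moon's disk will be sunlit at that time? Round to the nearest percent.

34%

64.9/29.53 = 2.198 lunations, so 2 complete cycles and 5.84 d into the next.
Elongation θ = 360° × 5.84/29.53 ≈ 71.2°.
Illuminated fraction = (1 − cos 71.2°)/2 = (1 − 0.322)/2 ≈ 0.339, so 34%.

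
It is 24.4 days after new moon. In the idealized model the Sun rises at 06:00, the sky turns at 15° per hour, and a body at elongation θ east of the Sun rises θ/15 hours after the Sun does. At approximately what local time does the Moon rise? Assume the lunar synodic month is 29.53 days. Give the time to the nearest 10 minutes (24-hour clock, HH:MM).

Phase angle: θ = 360°·(24.4 d)/(29.53 d) = 297.5°.
Delay after the Sun = 297.5° / (15°/h) ≈ 19.83 h.
06:00 + 19.831 h ≈ 01:50 → 01:50 to the nearest ten minutes.

01:50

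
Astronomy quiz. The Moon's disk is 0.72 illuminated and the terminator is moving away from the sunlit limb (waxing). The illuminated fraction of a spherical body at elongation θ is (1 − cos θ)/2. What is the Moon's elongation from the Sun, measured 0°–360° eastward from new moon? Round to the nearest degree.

From f = (1 − cos θ)/2: cos θ = 1 − 2×0.72 = -0.440; arccos → 116.1°.
The Moon is waxing (0°–180°), so θ = 116.1° directly.

116°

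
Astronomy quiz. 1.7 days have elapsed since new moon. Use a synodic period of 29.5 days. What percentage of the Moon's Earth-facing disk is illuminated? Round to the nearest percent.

Phase angle: θ = 360°·(1.7 d)/(29.5 d) = 20.7°.
Illuminated fraction = (1 − cos 20.7°)/2 = (1 − 0.935)/2 ≈ 0.032, so 3%.

3%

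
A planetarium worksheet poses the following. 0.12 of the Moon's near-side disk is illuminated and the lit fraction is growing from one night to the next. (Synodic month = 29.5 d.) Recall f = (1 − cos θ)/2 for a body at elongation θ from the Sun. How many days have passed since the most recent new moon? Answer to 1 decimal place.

3.3 days

Invert f = (1 − cos θ)/2 to get cos θ = 1 − 2(0.12) = 0.760, hence θ₀ = arccos 0.760 = 40.5°.
Before full moon the principal value applies: θ = 40.5°.
At 360°/29.5 d per day, 40.5° corresponds to 3.32 days.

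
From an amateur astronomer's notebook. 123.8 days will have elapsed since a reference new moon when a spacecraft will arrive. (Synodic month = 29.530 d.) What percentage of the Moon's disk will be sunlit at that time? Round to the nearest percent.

32%

123.8/29.530 = 4.192 lunations, so 4 complete cycles and 5.68 d into the next.
Elongation θ = 360° × 5.68/29.530 ≈ 69.2°.
Illuminated fraction = (1 − cos 69.2°)/2 = (1 − 0.354)/2 ≈ 0.323, so 32%.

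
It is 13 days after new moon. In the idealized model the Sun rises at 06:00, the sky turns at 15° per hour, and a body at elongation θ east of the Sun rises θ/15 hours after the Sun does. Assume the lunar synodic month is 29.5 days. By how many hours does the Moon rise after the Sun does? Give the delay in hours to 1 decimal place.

Phase angle: θ = 360°·(13 d)/(29.5 d) = 158.6°.
The Moon trails the Sun by θ/15 = 158.6/15 ≈ 10.58 hours.
So the Moon rises 10.58 h after the Sun.

10.6 h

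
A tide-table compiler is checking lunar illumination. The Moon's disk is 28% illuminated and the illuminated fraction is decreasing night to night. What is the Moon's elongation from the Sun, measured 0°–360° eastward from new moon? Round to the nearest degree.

296°

cos θ = 1 − 2f = 0.440, giving a principal value of 63.9°.
Waning ⇒ past full, so θ = 360° − 63.9° = 296.1°.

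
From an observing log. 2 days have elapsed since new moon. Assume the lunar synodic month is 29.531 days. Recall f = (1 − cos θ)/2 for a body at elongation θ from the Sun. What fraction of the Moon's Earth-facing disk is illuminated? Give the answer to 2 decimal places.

0.04

Phase angle: θ = 360°·(2 d)/(29.531 d) = 24.4°.
Illuminated fraction = (1 − cos 24.4°)/2 = (1 − 0.911)/2 ≈ 0.045.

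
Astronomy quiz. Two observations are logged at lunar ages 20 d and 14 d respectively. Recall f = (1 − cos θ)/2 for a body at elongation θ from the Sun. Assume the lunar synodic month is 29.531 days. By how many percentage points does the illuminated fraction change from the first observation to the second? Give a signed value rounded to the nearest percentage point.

θ₁ = 360° × 20/29.531 = 243.8°, f₁ = (1 − cos θ₁)/2 = 0.721.
θ₂ = 360° × 14/29.531 = 170.7°, f₂ = (1 − cos θ₂)/2 = 0.993.
Change = f₂ − f₁ = +0.273 → +27 percentage points.

+27 pp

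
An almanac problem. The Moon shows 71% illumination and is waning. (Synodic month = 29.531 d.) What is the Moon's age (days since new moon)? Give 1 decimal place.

20.1 days

Invert f = (1 − cos θ)/2 to get cos θ = 1 − 2(0.71) = -0.420, hence θ₀ = arccos -0.420 = 114.8°.
Waning ⇒ past full, so θ = 360° − 114.8° = 245.2°.
That fraction of the synodic month is 245.2/360 × 29.531 d ≈ 20.11 d.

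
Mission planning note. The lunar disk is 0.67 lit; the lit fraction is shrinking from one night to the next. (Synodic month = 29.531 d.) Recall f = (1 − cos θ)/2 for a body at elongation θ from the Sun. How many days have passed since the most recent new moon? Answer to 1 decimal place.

20.5 days

cos θ = 1 − 2f = -0.340, giving a principal value of 109.9°.
Waning ⇒ past full, so θ = 360° − 109.9° = 250.1°.
That fraction of the synodic month is 250.1/360 × 29.531 d ≈ 20.52 d.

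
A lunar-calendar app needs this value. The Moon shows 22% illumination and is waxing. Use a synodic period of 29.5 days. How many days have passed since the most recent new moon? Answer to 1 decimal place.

4.6 days

Invert f = (1 − cos θ)/2 to get cos θ = 1 − 2(0.22) = 0.560, hence θ₀ = arccos 0.560 = 55.9°.
Waxing ⇒ before full, so θ = 55.9°.
At 360°/29.5 d per day, 55.9° corresponds to 4.58 days.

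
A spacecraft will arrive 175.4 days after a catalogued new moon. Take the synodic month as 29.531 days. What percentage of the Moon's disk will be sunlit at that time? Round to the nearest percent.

Reduce mod P: 175.4 − 5×29.531 = 27.75 d into the current lunation.
Phase angle: θ = 360°·(27.75 d)/(29.531 d) = 338.2°.
Illuminated fraction = (1 − cos 338.2°)/2 = (1 − 0.929)/2 ≈ 0.036, so 4%.

4%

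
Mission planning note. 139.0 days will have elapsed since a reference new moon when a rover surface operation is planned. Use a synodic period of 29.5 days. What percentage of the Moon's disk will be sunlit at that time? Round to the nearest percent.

62%

139.0/29.5 = 4.712 lunations, so 4 complete cycles and 21.00 d into the next.
Phase angle: θ = 360°·(21.00 d)/(29.5 d) = 256.3°.
With cos θ = (-0.237), the lit fraction is (1 − (-0.237))/2 ≈ 0.619, so 62%.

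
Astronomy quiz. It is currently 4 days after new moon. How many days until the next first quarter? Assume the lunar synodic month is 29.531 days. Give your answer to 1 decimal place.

3.4 days

First quarter is 0.25 of the way through the cycle: age 0.25 × 29.531 = 7.383 d.
That is 7.383 − 4 = 3.383 days ahead.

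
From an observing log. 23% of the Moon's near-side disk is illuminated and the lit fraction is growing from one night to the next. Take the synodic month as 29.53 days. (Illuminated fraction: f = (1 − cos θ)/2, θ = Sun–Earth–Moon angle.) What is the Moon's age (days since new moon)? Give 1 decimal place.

From f = (1 − cos θ)/2: cos θ = 1 − 2×0.23 = 0.540; arccos → 57.3°.
Before full moon the principal value applies: θ = 57.3°.
That fraction of the synodic month is 57.3/360 × 29.53 d ≈ 4.70 d.

4.7 days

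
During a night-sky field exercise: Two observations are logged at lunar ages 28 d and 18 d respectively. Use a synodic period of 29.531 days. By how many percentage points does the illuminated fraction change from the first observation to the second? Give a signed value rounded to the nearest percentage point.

θ₁ = 360° × 28/29.531 = 341.3°, f₁ = (1 − cos θ₁)/2 = 0.026.
θ₂ = 360° × 18/29.531 = 219.4°, f₂ = (1 − cos θ₂)/2 = 0.886.
Change = f₂ − f₁ = +0.860 → +86 percentage points.

+86 pp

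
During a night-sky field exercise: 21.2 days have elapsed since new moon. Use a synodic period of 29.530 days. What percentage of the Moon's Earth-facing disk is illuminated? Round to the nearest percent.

Phase angle: θ = 360°·(21.2 d)/(29.530 d) = 258.4°.
Illuminated fraction = (1 − cos 258.4°)/2 = (1 − (-0.200))/2 ≈ 0.600, so 60%.

60%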